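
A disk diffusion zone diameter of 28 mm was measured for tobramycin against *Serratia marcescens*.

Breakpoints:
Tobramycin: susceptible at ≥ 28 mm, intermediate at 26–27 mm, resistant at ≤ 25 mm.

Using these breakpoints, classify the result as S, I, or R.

S

Tobramycin (28 mm) ≥ 28 mm ⇒ Susceptible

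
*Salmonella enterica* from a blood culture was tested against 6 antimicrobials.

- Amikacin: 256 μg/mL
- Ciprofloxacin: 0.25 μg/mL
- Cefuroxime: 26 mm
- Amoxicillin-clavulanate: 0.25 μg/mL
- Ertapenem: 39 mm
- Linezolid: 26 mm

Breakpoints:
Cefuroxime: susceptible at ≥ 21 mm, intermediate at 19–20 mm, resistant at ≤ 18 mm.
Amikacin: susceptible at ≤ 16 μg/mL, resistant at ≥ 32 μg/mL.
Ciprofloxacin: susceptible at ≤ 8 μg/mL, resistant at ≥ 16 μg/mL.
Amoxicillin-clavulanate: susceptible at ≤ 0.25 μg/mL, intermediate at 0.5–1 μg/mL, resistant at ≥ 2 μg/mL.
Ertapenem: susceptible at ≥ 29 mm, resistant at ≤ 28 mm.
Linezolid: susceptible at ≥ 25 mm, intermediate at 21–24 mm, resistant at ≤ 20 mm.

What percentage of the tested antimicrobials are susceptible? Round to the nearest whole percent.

Amikacin 256 μg/mL: ≥ 32 μg/mL — R
Ciprofloxacin 0.25 μg/mL: ≤ 8 μg/mL — susceptible
Cefuroxime (26 mm) ≥ 21 mm — susceptible
Amoxicillin-clavulanate: 0.25 μg/mL is ≤ 0.25 μg/mL → Susceptible
Ertapenem: 39 mm is ≥ 29 mm — S
Linezolid 26 mm: ≥ 25 mm — S
Susceptible: 5/6

83%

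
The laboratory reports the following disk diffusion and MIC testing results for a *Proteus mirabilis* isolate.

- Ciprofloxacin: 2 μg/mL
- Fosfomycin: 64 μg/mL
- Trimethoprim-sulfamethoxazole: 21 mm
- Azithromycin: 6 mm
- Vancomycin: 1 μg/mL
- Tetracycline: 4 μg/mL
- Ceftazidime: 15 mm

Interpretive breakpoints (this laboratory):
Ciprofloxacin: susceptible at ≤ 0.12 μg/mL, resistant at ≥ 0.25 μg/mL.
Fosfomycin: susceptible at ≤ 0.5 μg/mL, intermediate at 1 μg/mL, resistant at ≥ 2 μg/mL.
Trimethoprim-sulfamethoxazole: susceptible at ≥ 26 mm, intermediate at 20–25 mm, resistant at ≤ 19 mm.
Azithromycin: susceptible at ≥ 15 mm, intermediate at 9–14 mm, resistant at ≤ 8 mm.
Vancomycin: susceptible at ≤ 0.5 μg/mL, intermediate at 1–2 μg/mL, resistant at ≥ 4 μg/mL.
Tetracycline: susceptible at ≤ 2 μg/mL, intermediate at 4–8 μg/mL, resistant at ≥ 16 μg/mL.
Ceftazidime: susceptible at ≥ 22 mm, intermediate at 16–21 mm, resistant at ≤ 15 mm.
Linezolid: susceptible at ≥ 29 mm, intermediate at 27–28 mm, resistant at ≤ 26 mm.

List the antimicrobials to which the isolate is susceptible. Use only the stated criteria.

none

Ciprofloxacin: 2 μg/mL is ≥ 0.25 μg/mL — R
Fosfomycin 64 μg/mL: ≥ 2 μg/mL ⇒ R
Trimethoprim-sulfamethoxazole (21 mm) in 20–25 mm ⇒ intermediate
Azithromycin (6 mm) ≤ 8 mm — R
Vancomycin: 1 μg/mL is in 1–2 μg/mL ⇒ Intermediate
Tetracycline 4 μg/mL: in 4–8 μg/mL ⇒ intermediate
Ceftazidime: 15 mm is ≤ 15 mm ⇒ R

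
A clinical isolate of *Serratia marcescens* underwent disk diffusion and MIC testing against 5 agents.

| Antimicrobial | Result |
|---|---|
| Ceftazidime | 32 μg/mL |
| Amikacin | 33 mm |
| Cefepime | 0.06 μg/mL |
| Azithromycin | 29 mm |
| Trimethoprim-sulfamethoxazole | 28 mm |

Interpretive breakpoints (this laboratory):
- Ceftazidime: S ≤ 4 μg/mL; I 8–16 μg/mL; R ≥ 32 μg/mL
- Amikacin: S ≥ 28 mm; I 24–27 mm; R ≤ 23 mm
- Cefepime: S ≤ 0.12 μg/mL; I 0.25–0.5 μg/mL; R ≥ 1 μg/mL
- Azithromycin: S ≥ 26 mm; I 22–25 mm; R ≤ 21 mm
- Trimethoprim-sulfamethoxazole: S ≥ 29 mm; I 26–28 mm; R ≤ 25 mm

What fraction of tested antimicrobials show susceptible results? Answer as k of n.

Ceftazidime: 32 μg/mL is ≥ 32 μg/mL — Resistant
Amikacin (33 mm) ≥ 28 mm → Susceptible
Cefepime 0.06 μg/mL: ≤ 0.12 μg/mL — S
Azithromycin 29 mm: ≥ 26 mm ⇒ Susceptible
Trimethoprim-sulfamethoxazole 28 mm: in 26–28 mm ⇒ Intermediate
Susceptible: 3/5

3 of 5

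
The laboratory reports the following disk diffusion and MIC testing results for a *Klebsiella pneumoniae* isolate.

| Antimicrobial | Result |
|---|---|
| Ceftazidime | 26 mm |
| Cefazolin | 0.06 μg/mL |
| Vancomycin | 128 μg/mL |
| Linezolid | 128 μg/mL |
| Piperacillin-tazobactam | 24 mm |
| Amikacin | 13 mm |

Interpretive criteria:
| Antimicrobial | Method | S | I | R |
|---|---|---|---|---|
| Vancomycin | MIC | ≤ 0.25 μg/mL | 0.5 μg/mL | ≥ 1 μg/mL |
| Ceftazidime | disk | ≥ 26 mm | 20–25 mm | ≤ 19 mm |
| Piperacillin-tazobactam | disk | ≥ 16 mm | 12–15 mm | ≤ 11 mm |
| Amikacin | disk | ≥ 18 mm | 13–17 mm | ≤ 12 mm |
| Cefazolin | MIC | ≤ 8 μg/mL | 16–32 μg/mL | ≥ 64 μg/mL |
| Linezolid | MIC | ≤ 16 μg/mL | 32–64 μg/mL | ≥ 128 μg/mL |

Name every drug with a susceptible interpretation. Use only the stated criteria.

ceftazidime, cefazolin, piperacillin-tazobactam

Ceftazidime: 26 mm is ≥ 26 mm — susceptible
Cefazolin 0.06 μg/mL: ≤ 8 μg/mL → susceptible
Vancomycin (128 μg/mL) ≥ 1 μg/mL ⇒ Resistant
Linezolid: 128 μg/mL is ≥ 128 μg/mL ⇒ R
Piperacillin-tazobactam (24 mm) ≥ 16 mm ⇒ susceptible
Amikacin (13 mm) in 13–17 mm ⇒ I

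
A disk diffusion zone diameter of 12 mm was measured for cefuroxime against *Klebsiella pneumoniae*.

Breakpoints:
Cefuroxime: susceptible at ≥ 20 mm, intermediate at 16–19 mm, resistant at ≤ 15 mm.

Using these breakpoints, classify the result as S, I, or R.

R

Cefuroxime: 12 mm is ≤ 15 mm — R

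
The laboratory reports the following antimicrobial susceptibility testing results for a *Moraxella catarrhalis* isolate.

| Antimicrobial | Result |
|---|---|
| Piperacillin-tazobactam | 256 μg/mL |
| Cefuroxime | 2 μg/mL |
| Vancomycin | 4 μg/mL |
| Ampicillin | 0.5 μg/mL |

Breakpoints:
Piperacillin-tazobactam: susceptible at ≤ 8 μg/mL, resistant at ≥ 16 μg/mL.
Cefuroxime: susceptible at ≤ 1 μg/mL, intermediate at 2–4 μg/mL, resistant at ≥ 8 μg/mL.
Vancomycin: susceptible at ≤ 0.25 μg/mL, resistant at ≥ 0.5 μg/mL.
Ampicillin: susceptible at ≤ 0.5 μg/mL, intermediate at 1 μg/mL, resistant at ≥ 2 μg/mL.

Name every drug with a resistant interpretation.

piperacillin-tazobactam, vancomycin

Piperacillin-tazobactam: 256 μg/mL is ≥ 16 μg/mL — resistant
Cefuroxime 2 μg/mL: in 2–4 μg/mL → I
Vancomycin 4 μg/mL: ≥ 0.5 μg/mL ⇒ resistant
Ampicillin (0.5 μg/mL) ≤ 0.5 μg/mL ⇒ S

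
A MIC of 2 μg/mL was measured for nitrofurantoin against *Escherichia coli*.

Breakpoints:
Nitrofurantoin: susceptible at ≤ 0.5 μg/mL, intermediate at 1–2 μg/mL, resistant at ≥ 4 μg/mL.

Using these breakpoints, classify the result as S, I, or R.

Nitrofurantoin (2 μg/mL) in 1–2 μg/mL — I

Intermediate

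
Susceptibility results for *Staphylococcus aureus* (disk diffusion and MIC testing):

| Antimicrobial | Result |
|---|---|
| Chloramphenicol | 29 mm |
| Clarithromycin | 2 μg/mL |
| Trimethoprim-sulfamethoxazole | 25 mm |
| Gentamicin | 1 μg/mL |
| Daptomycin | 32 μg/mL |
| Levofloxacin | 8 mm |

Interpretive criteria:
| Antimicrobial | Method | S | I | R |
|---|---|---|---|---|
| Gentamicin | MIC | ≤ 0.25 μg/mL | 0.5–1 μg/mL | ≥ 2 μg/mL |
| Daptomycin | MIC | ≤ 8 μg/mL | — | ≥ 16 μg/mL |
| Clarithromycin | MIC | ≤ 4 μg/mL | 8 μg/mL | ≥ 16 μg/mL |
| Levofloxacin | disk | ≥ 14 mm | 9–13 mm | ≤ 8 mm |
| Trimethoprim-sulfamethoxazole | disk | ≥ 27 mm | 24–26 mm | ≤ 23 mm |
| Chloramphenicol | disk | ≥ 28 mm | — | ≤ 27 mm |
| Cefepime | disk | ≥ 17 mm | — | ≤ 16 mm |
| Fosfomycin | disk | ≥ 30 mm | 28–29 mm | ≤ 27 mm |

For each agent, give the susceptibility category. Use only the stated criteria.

S, S, I, I, R, R

Chloramphenicol (29 mm) ≥ 28 mm → Susceptible
Clarithromycin (2 μg/mL) ≤ 4 μg/mL → S
Trimethoprim-sulfamethoxazole: 25 mm is in 24–26 mm ⇒ I
Gentamicin (1 μg/mL) in 0.5–1 μg/mL — Intermediate
Daptomycin: 32 μg/mL is ≥ 16 μg/mL → resistant
Levofloxacin: 8 mm is ≤ 8 mm ⇒ resistant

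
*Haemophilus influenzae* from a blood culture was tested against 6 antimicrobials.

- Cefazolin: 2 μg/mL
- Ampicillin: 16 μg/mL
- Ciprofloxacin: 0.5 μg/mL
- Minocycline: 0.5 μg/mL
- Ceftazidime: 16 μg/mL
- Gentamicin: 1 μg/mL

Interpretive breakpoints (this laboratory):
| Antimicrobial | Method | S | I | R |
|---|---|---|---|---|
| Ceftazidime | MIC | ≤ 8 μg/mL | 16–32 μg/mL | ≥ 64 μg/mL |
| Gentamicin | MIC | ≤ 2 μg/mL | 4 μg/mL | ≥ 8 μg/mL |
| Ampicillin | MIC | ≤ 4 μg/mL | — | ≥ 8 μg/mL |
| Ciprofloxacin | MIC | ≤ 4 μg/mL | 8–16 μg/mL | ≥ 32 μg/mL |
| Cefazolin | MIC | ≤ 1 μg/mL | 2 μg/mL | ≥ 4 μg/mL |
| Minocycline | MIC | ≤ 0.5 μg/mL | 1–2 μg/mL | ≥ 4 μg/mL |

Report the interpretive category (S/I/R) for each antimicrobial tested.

Cefazolin: 2 μg/mL is = 2 μg/mL → Intermediate
Ampicillin (16 μg/mL) ≥ 8 μg/mL — resistant
Ciprofloxacin 0.5 μg/mL: ≤ 4 μg/mL ⇒ susceptible
Minocycline: 0.5 μg/mL is ≤ 0.5 μg/mL — susceptible
Ceftazidime (16 μg/mL) in 16–32 μg/mL ⇒ Intermediate
Gentamicin 1 μg/mL: ≤ 2 μg/mL — Susceptible

I, R, S, S, I, S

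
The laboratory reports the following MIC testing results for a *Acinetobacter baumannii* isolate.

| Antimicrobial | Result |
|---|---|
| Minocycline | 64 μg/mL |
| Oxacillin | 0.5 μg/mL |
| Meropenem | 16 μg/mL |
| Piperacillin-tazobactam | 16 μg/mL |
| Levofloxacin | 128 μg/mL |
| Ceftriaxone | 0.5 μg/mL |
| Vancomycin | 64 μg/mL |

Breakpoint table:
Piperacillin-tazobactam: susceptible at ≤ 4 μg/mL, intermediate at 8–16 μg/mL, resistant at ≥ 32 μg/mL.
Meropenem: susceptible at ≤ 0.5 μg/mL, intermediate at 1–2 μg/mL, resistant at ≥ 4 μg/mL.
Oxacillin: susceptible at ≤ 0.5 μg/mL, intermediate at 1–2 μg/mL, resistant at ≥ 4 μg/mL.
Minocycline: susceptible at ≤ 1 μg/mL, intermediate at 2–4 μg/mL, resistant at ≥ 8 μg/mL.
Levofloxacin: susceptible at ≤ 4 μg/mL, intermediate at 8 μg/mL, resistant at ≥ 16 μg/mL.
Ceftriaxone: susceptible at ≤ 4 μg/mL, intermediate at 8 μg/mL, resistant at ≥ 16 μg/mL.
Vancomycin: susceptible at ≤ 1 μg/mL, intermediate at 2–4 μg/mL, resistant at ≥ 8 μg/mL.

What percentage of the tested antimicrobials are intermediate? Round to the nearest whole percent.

14%

Minocycline: 64 μg/mL is ≥ 8 μg/mL → R
Oxacillin: 0.5 μg/mL is ≤ 0.5 μg/mL ⇒ susceptible
Meropenem 16 μg/mL: ≥ 4 μg/mL — R
Piperacillin-tazobactam 16 μg/mL: in 8–16 μg/mL ⇒ I
Levofloxacin (128 μg/mL) ≥ 16 μg/mL ⇒ R
Ceftriaxone (0.5 μg/mL) ≤ 4 μg/mL ⇒ Susceptible
Vancomycin: 64 μg/mL is ≥ 8 μg/mL → R
Intermediate: 1/7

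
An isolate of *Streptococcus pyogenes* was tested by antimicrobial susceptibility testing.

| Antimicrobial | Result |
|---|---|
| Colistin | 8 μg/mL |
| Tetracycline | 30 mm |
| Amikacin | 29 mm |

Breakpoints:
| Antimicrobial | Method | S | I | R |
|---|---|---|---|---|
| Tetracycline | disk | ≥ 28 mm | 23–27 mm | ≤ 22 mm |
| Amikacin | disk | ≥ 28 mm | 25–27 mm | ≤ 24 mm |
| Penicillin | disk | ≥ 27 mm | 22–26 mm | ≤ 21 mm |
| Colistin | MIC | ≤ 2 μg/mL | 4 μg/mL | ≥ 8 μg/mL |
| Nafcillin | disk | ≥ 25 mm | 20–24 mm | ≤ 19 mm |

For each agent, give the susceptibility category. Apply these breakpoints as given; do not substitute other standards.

Colistin (8 μg/mL) ≥ 8 μg/mL ⇒ R
Tetracycline: 30 mm is ≥ 28 mm ⇒ susceptible
Amikacin (29 mm) ≥ 28 mm → susceptible

R, S, S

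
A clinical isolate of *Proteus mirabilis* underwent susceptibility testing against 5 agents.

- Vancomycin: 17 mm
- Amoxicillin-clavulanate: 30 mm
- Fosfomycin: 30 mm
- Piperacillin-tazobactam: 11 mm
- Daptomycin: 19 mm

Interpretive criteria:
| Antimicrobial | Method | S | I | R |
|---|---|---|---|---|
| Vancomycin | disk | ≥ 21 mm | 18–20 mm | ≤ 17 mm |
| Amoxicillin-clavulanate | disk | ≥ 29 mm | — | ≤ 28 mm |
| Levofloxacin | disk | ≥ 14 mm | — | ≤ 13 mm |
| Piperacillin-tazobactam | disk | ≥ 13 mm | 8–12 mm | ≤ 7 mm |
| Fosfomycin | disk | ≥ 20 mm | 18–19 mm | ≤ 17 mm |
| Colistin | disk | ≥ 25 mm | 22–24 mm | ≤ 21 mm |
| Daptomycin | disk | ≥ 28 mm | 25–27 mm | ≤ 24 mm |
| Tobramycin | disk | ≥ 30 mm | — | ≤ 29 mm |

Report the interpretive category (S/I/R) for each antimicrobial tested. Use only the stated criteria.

R, S, S, I, R

Vancomycin (17 mm) ≤ 17 mm ⇒ Resistant
Amoxicillin-clavulanate: 30 mm is ≥ 29 mm ⇒ Susceptible
Fosfomycin (30 mm) ≥ 20 mm → S
Piperacillin-tazobactam (11 mm) in 8–12 mm — I
Daptomycin (19 mm) ≤ 24 mm — resistant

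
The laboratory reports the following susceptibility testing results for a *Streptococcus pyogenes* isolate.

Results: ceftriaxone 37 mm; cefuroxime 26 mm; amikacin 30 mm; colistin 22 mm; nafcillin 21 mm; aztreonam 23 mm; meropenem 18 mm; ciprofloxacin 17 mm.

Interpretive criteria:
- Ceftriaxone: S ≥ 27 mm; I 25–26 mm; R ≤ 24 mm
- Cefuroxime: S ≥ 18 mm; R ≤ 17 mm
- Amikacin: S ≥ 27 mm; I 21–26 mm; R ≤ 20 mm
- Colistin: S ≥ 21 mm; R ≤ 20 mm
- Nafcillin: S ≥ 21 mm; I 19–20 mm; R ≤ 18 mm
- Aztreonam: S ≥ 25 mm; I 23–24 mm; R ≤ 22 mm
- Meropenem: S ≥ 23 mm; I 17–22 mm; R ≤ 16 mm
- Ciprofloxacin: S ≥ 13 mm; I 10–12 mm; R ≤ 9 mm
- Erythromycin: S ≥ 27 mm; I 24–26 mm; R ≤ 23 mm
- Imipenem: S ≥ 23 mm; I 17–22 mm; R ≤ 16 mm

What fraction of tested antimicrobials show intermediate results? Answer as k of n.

Ceftriaxone (37 mm) ≥ 27 mm → susceptible
Cefuroxime: 26 mm is ≥ 18 mm ⇒ S
Amikacin (30 mm) ≥ 27 mm ⇒ susceptible
Colistin 22 mm: ≥ 21 mm ⇒ susceptible
Nafcillin 21 mm: ≥ 21 mm ⇒ susceptible
Aztreonam 23 mm: in 23–24 mm ⇒ I
Meropenem: 18 mm is in 17–22 mm → I
Ciprofloxacin: 17 mm is ≥ 13 mm — susceptible
Intermediate: 2/8

2 of 8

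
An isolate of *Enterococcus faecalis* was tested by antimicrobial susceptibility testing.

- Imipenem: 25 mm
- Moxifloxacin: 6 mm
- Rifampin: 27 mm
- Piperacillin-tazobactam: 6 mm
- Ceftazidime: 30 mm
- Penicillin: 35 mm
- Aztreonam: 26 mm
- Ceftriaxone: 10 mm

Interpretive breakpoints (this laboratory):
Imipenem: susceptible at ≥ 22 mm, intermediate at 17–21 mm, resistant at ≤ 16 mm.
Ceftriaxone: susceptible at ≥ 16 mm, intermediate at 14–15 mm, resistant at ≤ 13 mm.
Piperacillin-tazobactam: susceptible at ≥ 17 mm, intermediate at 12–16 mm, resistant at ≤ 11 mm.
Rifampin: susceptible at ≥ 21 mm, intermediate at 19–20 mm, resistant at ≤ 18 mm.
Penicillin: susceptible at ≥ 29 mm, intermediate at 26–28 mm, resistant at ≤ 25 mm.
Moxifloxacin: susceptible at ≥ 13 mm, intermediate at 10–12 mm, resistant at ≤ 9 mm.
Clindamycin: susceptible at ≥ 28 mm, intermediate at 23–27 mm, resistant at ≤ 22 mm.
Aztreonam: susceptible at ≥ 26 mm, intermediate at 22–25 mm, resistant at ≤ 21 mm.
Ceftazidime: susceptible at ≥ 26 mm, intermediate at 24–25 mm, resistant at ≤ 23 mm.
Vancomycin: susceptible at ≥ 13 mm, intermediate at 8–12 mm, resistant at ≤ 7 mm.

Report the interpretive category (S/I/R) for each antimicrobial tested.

Imipenem (25 mm) ≥ 22 mm — S
Moxifloxacin (6 mm) ≤ 9 mm → R
Rifampin: 27 mm is ≥ 21 mm — S
Piperacillin-tazobactam: 6 mm is ≤ 11 mm → resistant
Ceftazidime 30 mm: ≥ 26 mm ⇒ Susceptible
Penicillin 35 mm: ≥ 29 mm → Susceptible
Aztreonam (26 mm) ≥ 26 mm — S
Ceftriaxone: 10 mm is ≤ 13 mm — resistant

S, R, S, R, S, S, S, R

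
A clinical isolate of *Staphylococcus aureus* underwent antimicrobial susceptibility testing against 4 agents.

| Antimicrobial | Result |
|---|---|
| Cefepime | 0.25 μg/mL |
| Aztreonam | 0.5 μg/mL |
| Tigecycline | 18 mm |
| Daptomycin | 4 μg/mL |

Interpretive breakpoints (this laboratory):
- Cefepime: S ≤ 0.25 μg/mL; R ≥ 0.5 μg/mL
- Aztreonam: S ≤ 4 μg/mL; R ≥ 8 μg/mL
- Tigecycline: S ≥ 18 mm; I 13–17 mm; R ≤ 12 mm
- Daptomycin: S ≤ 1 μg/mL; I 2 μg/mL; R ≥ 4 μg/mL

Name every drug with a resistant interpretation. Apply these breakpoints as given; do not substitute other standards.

daptomycin

Cefepime 0.25 μg/mL: ≤ 0.25 μg/mL ⇒ susceptible
Aztreonam 0.5 μg/mL: ≤ 4 μg/mL — S
Tigecycline: 18 mm is ≥ 18 mm ⇒ susceptible
Daptomycin: 4 μg/mL is ≥ 4 μg/mL ⇒ R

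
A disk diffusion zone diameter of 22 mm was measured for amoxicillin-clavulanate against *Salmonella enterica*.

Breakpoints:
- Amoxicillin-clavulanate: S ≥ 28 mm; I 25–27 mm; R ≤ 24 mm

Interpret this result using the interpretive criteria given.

Amoxicillin-clavulanate 22 mm: ≤ 24 mm — R

R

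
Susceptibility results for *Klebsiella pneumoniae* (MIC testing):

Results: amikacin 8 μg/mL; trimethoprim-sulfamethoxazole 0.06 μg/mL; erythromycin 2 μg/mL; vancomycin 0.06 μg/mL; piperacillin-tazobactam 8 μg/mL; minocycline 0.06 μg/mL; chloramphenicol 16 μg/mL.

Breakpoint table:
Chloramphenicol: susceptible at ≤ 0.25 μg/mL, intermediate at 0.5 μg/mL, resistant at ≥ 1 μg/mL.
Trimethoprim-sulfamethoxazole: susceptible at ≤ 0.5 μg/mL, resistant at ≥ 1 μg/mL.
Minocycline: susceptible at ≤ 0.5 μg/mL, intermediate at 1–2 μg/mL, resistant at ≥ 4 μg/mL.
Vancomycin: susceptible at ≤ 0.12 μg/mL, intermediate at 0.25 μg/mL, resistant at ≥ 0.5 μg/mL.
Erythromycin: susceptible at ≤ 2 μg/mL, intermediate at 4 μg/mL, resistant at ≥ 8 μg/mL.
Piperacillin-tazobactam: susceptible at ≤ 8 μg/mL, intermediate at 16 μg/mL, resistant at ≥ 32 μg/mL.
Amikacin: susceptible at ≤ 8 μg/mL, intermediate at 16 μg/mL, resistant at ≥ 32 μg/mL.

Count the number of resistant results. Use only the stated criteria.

Amikacin (8 μg/mL) ≤ 8 μg/mL → susceptible
Trimethoprim-sulfamethoxazole (0.06 μg/mL) ≤ 0.5 μg/mL — susceptible
Erythromycin: 2 μg/mL is ≤ 2 μg/mL ⇒ susceptible
Vancomycin 0.06 μg/mL: ≤ 0.12 μg/mL ⇒ susceptible
Piperacillin-tazobactam (8 μg/mL) ≤ 8 μg/mL → susceptible
Minocycline: 0.06 μg/mL is ≤ 0.5 μg/mL ⇒ Susceptible
Chloramphenicol (16 μg/mL) ≥ 1 μg/mL ⇒ resistant
Resistant: 1

1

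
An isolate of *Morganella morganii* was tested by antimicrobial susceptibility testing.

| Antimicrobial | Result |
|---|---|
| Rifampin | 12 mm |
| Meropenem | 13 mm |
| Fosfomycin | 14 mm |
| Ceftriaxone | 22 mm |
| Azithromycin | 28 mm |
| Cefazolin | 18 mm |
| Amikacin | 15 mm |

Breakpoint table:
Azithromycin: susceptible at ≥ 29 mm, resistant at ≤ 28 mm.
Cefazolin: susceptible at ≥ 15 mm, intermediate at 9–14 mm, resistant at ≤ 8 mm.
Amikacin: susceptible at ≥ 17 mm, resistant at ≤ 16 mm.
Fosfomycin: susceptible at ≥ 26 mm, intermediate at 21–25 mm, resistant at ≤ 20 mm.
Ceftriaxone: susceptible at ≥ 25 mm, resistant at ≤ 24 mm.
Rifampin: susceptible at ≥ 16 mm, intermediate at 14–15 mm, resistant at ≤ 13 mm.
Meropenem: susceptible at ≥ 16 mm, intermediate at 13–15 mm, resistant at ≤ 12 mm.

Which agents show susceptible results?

Rifampin: 12 mm is ≤ 13 mm — Resistant
Meropenem 13 mm: in 13–15 mm → I
Fosfomycin (14 mm) ≤ 20 mm ⇒ resistant
Ceftriaxone: 22 mm is ≤ 24 mm ⇒ R
Azithromycin: 28 mm is ≤ 28 mm — resistant
Cefazolin: 18 mm is ≥ 15 mm → susceptible
Amikacin: 15 mm is ≤ 16 mm → resistant

cefazolin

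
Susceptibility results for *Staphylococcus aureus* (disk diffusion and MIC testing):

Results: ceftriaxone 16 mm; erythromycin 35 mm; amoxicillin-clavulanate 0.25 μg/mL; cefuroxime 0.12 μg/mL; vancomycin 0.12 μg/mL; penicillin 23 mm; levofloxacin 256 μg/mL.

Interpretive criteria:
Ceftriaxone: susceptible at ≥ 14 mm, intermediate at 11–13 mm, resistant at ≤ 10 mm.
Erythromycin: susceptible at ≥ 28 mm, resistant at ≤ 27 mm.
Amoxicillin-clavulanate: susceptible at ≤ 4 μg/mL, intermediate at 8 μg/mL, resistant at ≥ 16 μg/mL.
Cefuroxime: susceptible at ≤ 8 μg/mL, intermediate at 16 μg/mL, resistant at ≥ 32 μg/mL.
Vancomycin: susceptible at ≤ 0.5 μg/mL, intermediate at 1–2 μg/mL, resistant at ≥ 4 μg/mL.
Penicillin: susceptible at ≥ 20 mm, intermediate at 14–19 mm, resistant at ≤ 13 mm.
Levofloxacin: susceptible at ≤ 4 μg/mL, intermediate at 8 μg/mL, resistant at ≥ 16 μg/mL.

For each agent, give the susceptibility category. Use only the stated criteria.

S, S, S, S, S, S, R

Ceftriaxone (16 mm) ≥ 14 mm ⇒ Susceptible
Erythromycin (35 mm) ≥ 28 mm ⇒ susceptible
Amoxicillin-clavulanate 0.25 μg/mL: ≤ 4 μg/mL → S
Cefuroxime: 0.12 μg/mL is ≤ 8 μg/mL → S
Vancomycin 0.12 μg/mL: ≤ 0.5 μg/mL ⇒ S
Penicillin 23 mm: ≥ 20 mm → S
Levofloxacin 256 μg/mL: ≥ 16 μg/mL ⇒ Resistant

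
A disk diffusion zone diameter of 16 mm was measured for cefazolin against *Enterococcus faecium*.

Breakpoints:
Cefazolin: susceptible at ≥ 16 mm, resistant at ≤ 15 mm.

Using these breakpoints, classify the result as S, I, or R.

Susceptible

Cefazolin (16 mm) ≥ 16 mm → Susceptible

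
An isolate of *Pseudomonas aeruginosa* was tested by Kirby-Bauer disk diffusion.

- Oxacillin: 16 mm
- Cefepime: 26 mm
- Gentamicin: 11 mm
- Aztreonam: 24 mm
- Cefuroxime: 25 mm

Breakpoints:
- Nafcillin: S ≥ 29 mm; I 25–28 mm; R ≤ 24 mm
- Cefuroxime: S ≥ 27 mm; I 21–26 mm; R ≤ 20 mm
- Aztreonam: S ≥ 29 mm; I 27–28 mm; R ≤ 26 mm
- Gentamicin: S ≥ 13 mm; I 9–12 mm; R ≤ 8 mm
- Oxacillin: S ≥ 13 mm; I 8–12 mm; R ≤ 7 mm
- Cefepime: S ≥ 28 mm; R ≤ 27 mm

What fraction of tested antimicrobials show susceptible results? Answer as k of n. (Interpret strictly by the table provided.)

Oxacillin (16 mm) ≥ 13 mm — S
Cefepime 26 mm: ≤ 27 mm → Resistant
Gentamicin (11 mm) in 9–12 mm → intermediate
Aztreonam 24 mm: ≤ 26 mm ⇒ Resistant
Cefuroxime: 25 mm is in 21–26 mm ⇒ intermediate
Susceptible: 1/5

1 of 5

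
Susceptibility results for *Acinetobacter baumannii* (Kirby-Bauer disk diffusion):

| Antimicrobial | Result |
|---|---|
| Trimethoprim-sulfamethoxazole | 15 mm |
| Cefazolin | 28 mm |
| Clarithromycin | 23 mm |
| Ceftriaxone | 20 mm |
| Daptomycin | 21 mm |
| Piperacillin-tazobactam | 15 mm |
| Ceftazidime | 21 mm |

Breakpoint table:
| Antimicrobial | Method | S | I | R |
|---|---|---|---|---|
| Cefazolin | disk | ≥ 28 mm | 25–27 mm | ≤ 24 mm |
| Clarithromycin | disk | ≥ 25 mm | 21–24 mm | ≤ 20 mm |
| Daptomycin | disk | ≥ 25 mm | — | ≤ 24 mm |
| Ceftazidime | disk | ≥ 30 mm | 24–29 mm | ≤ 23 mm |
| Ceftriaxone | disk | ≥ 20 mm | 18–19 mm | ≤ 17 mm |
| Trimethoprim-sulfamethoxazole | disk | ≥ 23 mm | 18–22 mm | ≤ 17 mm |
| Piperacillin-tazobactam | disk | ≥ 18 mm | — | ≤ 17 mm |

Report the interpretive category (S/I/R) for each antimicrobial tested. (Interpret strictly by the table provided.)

R, S, I, S, R, R, R

Trimethoprim-sulfamethoxazole (15 mm) ≤ 17 mm → Resistant
Cefazolin 28 mm: ≥ 28 mm ⇒ Susceptible
Clarithromycin 23 mm: in 21–24 mm → I
Ceftriaxone (20 mm) ≥ 20 mm — S
Daptomycin: 21 mm is ≤ 24 mm → R
Piperacillin-tazobactam (15 mm) ≤ 17 mm — Resistant
Ceftazidime: 21 mm is ≤ 23 mm → Resistant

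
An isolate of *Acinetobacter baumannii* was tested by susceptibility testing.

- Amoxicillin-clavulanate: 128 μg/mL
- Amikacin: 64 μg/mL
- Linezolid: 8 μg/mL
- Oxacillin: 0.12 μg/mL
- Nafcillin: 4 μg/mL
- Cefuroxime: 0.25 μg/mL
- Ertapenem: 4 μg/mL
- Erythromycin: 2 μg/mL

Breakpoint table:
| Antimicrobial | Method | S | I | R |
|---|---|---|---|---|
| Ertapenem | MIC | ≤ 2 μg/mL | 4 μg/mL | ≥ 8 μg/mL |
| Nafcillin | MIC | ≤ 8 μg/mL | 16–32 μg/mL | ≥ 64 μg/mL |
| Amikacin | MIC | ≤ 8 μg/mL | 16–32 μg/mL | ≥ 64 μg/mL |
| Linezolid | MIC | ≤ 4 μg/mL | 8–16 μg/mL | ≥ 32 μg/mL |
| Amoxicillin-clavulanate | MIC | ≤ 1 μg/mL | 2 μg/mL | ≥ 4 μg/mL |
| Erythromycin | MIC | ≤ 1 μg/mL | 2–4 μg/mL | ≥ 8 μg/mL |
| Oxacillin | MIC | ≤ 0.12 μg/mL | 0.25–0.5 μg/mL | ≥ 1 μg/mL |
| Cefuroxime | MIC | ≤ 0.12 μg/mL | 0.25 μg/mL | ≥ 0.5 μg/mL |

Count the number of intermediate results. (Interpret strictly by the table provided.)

4

Amoxicillin-clavulanate: 128 μg/mL is ≥ 4 μg/mL — R
Amikacin (64 μg/mL) ≥ 64 μg/mL ⇒ resistant
Linezolid (8 μg/mL) in 8–16 μg/mL → I
Oxacillin (0.12 μg/mL) ≤ 0.12 μg/mL → Susceptible
Nafcillin: 4 μg/mL is ≤ 8 μg/mL → S
Cefuroxime (0.25 μg/mL) = 0.25 μg/mL → Intermediate
Ertapenem (4 μg/mL) = 4 μg/mL ⇒ I
Erythromycin: 2 μg/mL is in 2–4 μg/mL — intermediate
Intermediate: 4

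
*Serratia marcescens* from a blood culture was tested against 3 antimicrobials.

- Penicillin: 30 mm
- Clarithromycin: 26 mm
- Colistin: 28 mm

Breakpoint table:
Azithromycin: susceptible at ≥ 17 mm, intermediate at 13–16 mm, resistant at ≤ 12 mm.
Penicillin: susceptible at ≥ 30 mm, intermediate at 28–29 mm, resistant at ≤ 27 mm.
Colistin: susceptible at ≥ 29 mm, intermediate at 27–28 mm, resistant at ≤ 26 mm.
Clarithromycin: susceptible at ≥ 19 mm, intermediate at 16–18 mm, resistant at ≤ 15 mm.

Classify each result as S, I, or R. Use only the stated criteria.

Penicillin: 30 mm is ≥ 30 mm → S
Clarithromycin: 26 mm is ≥ 19 mm — S
Colistin 28 mm: in 27–28 mm → I

S, S, I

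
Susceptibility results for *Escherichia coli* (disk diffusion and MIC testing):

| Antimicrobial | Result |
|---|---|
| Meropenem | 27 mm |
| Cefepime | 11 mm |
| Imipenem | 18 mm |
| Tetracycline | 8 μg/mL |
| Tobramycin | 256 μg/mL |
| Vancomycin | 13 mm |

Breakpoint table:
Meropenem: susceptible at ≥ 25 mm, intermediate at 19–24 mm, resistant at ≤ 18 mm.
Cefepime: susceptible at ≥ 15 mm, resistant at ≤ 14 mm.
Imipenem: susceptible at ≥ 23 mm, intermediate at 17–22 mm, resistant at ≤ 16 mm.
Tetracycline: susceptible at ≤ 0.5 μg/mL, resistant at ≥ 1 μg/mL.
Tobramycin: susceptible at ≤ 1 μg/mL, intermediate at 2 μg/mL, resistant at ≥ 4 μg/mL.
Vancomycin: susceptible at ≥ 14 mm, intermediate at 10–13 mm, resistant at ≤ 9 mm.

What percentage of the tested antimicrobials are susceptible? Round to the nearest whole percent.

Meropenem: 27 mm is ≥ 25 mm → Susceptible
Cefepime (11 mm) ≤ 14 mm ⇒ resistant
Imipenem (18 mm) in 17–22 mm ⇒ Intermediate
Tetracycline (8 μg/mL) ≥ 1 μg/mL → resistant
Tobramycin: 256 μg/mL is ≥ 4 μg/mL ⇒ Resistant
Vancomycin 13 mm: in 10–13 mm ⇒ Intermediate
Susceptible: 1/6

17%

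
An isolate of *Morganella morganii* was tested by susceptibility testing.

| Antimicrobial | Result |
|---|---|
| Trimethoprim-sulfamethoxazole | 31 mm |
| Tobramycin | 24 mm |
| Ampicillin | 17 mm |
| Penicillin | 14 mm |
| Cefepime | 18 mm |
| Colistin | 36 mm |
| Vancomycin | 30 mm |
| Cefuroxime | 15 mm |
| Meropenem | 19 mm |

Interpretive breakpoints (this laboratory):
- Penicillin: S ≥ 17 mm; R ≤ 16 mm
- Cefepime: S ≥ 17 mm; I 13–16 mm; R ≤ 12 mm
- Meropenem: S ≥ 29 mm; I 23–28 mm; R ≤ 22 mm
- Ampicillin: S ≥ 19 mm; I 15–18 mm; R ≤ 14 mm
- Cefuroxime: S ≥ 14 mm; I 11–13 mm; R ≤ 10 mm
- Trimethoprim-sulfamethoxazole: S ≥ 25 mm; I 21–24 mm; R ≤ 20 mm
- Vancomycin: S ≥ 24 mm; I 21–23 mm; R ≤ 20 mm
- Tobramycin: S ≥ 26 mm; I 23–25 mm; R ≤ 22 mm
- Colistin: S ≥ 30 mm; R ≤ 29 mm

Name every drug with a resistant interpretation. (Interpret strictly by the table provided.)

penicillin, meropenem

Trimethoprim-sulfamethoxazole (31 mm) ≥ 25 mm ⇒ Susceptible
Tobramycin (24 mm) in 23–25 mm — Intermediate
Ampicillin (17 mm) in 15–18 mm ⇒ Intermediate
Penicillin (14 mm) ≤ 16 mm → Resistant
Cefepime 18 mm: ≥ 17 mm — S
Colistin: 36 mm is ≥ 30 mm ⇒ Susceptible
Vancomycin 30 mm: ≥ 24 mm ⇒ susceptible
Cefuroxime: 15 mm is ≥ 14 mm ⇒ S
Meropenem: 19 mm is ≤ 22 mm ⇒ resistant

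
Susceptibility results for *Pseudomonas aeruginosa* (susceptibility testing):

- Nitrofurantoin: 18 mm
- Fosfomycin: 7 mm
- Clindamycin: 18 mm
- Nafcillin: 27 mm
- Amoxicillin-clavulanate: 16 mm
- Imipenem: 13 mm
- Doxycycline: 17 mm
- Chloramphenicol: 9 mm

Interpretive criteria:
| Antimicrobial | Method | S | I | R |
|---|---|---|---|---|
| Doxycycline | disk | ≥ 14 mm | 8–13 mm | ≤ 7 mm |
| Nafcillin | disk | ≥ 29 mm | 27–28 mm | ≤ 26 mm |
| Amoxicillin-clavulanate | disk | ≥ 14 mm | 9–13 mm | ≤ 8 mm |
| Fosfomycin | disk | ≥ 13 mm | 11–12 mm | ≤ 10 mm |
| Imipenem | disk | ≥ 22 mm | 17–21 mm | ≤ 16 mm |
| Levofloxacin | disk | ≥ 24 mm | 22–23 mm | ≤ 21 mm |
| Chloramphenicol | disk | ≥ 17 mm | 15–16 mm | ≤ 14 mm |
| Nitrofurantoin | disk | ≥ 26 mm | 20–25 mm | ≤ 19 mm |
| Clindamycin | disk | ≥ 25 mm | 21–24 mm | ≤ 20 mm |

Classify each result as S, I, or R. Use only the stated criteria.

Nitrofurantoin 18 mm: ≤ 19 mm ⇒ Resistant
Fosfomycin 7 mm: ≤ 10 mm → resistant
Clindamycin (18 mm) ≤ 20 mm — resistant
Nafcillin 27 mm: in 27–28 mm ⇒ Intermediate
Amoxicillin-clavulanate 16 mm: ≥ 14 mm → S
Imipenem 13 mm: ≤ 16 mm ⇒ resistant
Doxycycline 17 mm: ≥ 14 mm ⇒ Susceptible
Chloramphenicol (9 mm) ≤ 14 mm ⇒ Resistant

R, R, R, I, S, R, S, R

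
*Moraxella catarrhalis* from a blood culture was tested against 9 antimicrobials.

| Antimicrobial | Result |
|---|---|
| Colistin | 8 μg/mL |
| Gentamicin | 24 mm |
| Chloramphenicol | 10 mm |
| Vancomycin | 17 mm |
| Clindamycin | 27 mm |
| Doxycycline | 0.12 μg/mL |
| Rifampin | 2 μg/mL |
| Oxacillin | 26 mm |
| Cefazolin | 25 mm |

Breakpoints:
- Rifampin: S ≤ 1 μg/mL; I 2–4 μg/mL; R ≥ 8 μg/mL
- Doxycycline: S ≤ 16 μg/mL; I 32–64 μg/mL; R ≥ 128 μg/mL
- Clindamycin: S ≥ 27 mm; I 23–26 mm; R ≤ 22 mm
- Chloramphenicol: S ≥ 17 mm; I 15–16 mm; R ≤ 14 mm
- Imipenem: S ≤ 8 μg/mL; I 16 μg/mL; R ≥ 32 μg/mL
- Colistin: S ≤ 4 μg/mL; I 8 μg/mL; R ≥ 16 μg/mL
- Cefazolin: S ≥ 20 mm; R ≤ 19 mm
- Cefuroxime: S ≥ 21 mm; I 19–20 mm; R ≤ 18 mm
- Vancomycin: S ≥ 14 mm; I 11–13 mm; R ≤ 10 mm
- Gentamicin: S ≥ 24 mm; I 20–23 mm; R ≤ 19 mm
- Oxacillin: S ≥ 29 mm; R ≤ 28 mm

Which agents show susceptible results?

Colistin: 8 μg/mL is = 8 μg/mL ⇒ intermediate
Gentamicin: 24 mm is ≥ 24 mm → S
Chloramphenicol: 10 mm is ≤ 14 mm → Resistant
Vancomycin 17 mm: ≥ 14 mm ⇒ S
Clindamycin: 27 mm is ≥ 27 mm ⇒ S
Doxycycline: 0.12 μg/mL is ≤ 16 μg/mL → susceptible
Rifampin 2 μg/mL: in 2–4 μg/mL → intermediate
Oxacillin 26 mm: ≤ 28 mm — resistant
Cefazolin: 25 mm is ≥ 20 mm → S

gentamicin, vancomycin, clindamycin, doxycycline, cefazolin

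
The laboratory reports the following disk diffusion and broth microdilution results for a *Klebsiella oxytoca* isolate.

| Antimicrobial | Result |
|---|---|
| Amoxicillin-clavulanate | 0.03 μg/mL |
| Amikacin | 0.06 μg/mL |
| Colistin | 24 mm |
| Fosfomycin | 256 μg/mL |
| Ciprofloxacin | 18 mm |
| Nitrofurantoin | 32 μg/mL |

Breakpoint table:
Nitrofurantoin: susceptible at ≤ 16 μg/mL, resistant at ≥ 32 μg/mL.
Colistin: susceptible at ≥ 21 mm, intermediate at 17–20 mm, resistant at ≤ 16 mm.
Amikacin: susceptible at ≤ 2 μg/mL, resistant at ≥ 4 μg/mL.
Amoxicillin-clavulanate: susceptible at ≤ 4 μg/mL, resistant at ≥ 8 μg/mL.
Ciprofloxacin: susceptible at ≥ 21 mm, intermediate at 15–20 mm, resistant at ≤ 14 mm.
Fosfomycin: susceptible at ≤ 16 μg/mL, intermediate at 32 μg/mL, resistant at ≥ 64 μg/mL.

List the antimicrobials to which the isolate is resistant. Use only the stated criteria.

fosfomycin, nitrofurantoin

Amoxicillin-clavulanate (0.03 μg/mL) ≤ 4 μg/mL → Susceptible
Amikacin (0.06 μg/mL) ≤ 2 μg/mL → susceptible
Colistin 24 mm: ≥ 21 mm — susceptible
Fosfomycin 256 μg/mL: ≥ 64 μg/mL → Resistant
Ciprofloxacin: 18 mm is in 15–20 mm → Intermediate
Nitrofurantoin 32 μg/mL: ≥ 32 μg/mL ⇒ resistant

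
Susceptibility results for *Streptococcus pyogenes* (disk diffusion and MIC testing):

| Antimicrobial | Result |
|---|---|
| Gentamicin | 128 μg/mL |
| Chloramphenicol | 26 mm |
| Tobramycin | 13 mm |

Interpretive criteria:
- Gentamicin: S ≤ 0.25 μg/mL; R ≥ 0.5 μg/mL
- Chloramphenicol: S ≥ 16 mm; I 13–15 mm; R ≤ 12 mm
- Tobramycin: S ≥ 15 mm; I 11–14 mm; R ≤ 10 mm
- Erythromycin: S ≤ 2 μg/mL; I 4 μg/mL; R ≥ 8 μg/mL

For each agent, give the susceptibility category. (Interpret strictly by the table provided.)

R, S, I

Gentamicin: 128 μg/mL is ≥ 0.5 μg/mL → resistant
Chloramphenicol (26 mm) ≥ 16 mm → susceptible
Tobramycin 13 mm: in 11–14 mm ⇒ Intermediate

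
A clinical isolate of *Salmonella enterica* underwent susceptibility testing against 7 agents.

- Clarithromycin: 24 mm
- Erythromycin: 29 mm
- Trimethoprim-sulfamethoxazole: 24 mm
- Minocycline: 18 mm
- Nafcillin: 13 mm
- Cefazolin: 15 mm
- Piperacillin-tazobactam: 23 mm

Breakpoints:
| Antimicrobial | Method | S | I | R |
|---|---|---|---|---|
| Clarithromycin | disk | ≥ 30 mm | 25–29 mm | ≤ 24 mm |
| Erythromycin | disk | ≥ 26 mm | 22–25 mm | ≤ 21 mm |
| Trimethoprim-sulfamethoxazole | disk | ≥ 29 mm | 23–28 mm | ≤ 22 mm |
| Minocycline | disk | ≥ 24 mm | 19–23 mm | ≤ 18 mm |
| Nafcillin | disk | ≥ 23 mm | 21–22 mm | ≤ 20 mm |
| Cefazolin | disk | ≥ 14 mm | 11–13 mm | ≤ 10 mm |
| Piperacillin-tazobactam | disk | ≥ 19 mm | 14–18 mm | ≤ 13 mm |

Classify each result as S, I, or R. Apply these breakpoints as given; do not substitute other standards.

Clarithromycin 24 mm: ≤ 24 mm → R
Erythromycin 29 mm: ≥ 26 mm ⇒ susceptible
Trimethoprim-sulfamethoxazole 24 mm: in 23–28 mm ⇒ I
Minocycline 18 mm: ≤ 18 mm → Resistant
Nafcillin: 13 mm is ≤ 20 mm → R
Cefazolin (15 mm) ≥ 14 mm ⇒ susceptible
Piperacillin-tazobactam 23 mm: ≥ 19 mm ⇒ S

R, S, I, R, R, S, S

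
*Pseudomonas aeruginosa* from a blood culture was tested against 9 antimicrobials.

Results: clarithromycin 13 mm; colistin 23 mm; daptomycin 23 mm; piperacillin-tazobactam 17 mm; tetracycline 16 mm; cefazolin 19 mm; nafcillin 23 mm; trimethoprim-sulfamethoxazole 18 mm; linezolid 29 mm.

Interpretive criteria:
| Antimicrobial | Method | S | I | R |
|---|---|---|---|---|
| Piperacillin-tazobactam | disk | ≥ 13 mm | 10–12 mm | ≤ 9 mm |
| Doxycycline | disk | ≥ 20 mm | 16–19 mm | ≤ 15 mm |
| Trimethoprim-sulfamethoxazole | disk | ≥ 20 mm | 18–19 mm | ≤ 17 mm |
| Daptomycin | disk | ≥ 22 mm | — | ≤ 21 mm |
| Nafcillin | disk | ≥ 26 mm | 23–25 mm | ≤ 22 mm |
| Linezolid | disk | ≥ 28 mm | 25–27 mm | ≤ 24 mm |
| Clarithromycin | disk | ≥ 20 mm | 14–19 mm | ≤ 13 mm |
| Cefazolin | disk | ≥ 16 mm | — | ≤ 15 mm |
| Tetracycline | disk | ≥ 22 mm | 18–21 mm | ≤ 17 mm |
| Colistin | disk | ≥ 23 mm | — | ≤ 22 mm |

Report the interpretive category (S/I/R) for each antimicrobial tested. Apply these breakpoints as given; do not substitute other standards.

R, S, S, S, R, S, I, I, S

Clarithromycin (13 mm) ≤ 13 mm — resistant
Colistin (23 mm) ≥ 23 mm — susceptible
Daptomycin: 23 mm is ≥ 22 mm ⇒ Susceptible
Piperacillin-tazobactam: 17 mm is ≥ 13 mm → Susceptible
Tetracycline (16 mm) ≤ 17 mm ⇒ resistant
Cefazolin 19 mm: ≥ 16 mm — Susceptible
Nafcillin 23 mm: in 23–25 mm → intermediate
Trimethoprim-sulfamethoxazole 18 mm: in 18–19 mm → I
Linezolid (29 mm) ≥ 28 mm ⇒ Susceptible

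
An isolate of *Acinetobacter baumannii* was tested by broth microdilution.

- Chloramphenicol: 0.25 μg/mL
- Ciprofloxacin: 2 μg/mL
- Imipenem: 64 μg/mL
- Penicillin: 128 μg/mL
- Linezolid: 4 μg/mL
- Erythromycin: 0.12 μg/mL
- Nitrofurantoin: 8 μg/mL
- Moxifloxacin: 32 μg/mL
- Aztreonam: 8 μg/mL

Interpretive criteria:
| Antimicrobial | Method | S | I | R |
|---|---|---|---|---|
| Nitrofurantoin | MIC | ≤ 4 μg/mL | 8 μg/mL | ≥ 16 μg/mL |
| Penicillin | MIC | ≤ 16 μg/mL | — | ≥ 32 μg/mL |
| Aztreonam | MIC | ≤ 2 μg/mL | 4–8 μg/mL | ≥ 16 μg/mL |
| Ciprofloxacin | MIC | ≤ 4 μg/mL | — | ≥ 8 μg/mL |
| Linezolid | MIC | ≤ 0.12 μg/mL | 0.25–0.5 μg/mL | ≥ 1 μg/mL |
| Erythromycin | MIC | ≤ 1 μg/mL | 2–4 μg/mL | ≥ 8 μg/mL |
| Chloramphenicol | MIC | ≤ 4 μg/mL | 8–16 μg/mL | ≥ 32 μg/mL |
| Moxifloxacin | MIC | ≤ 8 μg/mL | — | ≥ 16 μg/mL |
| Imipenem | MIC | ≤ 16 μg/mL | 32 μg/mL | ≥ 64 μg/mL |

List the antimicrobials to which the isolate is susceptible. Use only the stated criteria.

chloramphenicol, ciprofloxacin, erythromycin

Chloramphenicol (0.25 μg/mL) ≤ 4 μg/mL — susceptible
Ciprofloxacin (2 μg/mL) ≤ 4 μg/mL — S
Imipenem (64 μg/mL) ≥ 64 μg/mL ⇒ resistant
Penicillin: 128 μg/mL is ≥ 32 μg/mL — resistant
Linezolid (4 μg/mL) ≥ 1 μg/mL ⇒ R
Erythromycin: 0.12 μg/mL is ≤ 1 μg/mL — susceptible
Nitrofurantoin 8 μg/mL: = 8 μg/mL → intermediate
Moxifloxacin: 32 μg/mL is ≥ 16 μg/mL ⇒ resistant
Aztreonam: 8 μg/mL is in 4–8 μg/mL ⇒ intermediate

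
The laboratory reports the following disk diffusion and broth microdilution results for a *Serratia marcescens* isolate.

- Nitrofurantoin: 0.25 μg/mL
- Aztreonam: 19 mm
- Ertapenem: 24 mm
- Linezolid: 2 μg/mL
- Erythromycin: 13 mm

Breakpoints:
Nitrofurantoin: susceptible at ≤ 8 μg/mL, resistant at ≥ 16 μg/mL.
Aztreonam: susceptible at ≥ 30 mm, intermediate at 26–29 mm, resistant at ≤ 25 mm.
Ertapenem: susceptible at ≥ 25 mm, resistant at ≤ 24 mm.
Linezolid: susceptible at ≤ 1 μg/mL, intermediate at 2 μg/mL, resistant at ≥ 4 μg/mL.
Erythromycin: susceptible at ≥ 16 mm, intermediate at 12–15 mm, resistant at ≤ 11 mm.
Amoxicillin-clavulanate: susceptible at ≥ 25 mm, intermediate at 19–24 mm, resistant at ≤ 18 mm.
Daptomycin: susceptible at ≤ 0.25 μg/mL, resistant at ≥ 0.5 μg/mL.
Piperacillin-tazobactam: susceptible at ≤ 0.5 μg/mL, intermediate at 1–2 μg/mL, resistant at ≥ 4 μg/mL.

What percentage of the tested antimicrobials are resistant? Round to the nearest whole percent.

Nitrofurantoin (0.25 μg/mL) ≤ 8 μg/mL → Susceptible
Aztreonam: 19 mm is ≤ 25 mm ⇒ resistant
Ertapenem (24 mm) ≤ 24 mm → resistant
Linezolid: 2 μg/mL is = 2 μg/mL — Intermediate
Erythromycin: 13 mm is in 12–15 mm — intermediate
Resistant: 2/5

40%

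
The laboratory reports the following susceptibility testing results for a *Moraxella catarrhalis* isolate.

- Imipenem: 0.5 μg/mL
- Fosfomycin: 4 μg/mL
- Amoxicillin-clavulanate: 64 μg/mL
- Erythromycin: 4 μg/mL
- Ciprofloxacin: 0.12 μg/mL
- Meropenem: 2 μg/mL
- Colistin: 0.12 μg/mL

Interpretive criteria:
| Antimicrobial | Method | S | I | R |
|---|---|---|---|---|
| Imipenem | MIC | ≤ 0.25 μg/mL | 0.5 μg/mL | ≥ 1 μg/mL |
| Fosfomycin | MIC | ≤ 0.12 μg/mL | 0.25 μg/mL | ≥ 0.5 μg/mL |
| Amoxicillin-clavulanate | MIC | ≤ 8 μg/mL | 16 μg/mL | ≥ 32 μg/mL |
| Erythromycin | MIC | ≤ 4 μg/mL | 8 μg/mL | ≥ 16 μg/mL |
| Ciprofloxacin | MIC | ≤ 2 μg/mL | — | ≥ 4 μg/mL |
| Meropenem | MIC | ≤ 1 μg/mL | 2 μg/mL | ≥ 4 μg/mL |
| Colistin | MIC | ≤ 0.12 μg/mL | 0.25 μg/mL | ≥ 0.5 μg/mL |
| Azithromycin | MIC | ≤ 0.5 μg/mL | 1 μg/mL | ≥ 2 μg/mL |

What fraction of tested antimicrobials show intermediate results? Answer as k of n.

Imipenem: 0.5 μg/mL is = 0.5 μg/mL ⇒ I
Fosfomycin: 4 μg/mL is ≥ 0.5 μg/mL ⇒ Resistant
Amoxicillin-clavulanate 64 μg/mL: ≥ 32 μg/mL → Resistant
Erythromycin 4 μg/mL: ≤ 4 μg/mL — S
Ciprofloxacin: 0.12 μg/mL is ≤ 2 μg/mL — S
Meropenem: 2 μg/mL is = 2 μg/mL → intermediate
Colistin 0.12 μg/mL: ≤ 0.12 μg/mL ⇒ S
Intermediate: 2/7

2 of 7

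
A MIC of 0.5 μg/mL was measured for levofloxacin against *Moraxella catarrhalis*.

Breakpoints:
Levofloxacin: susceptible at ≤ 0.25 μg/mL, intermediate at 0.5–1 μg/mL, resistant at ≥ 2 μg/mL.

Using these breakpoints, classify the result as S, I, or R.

I

Levofloxacin 0.5 μg/mL: in 0.5–1 μg/mL → Intermediate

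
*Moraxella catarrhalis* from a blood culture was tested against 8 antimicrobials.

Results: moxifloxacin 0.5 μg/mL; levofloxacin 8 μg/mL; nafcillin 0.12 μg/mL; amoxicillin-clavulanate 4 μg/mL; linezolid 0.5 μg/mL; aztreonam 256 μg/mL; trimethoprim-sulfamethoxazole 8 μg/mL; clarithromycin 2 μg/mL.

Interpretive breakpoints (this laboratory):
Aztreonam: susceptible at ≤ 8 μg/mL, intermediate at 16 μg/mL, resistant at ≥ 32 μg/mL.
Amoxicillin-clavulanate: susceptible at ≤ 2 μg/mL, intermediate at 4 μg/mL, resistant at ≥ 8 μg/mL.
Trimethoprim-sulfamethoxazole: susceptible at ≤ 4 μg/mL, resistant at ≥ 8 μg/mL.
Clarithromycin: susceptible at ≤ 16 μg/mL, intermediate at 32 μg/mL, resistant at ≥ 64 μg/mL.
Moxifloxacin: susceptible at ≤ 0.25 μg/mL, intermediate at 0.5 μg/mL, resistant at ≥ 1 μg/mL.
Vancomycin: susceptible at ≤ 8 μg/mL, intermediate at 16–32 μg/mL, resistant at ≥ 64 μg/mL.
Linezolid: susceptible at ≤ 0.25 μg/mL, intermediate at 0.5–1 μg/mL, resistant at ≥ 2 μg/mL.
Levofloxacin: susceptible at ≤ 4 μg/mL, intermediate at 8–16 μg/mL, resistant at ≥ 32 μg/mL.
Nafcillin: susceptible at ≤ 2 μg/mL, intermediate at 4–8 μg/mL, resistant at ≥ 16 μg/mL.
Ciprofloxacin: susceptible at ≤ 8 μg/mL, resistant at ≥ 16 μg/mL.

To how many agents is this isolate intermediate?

4

Moxifloxacin (0.5 μg/mL) = 0.5 μg/mL ⇒ intermediate
Levofloxacin (8 μg/mL) in 8–16 μg/mL → intermediate
Nafcillin 0.12 μg/mL: ≤ 2 μg/mL ⇒ S
Amoxicillin-clavulanate: 4 μg/mL is = 4 μg/mL ⇒ intermediate
Linezolid 0.5 μg/mL: in 0.5–1 μg/mL ⇒ intermediate
Aztreonam 256 μg/mL: ≥ 32 μg/mL — Resistant
Trimethoprim-sulfamethoxazole 8 μg/mL: ≥ 8 μg/mL ⇒ R
Clarithromycin 2 μg/mL: ≤ 16 μg/mL — Susceptible
Intermediate: 4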